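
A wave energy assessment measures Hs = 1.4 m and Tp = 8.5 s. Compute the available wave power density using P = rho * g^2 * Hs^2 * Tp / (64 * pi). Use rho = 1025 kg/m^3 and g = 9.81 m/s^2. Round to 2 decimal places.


Apply wave power formula:
  g^2 = 9.81^2 = 96.2361
  Hs^2 = 1.4^2 = 1.96
  Numerator = rho * g^2 * Hs^2 * Tp = 1025 * 96.2361 * 1.96 * 8.5 = 1643375.76
  Denominator = 64 * pi = 201.0619
  P = 1643375.76 / 201.0619 = 8173.48 W/m

8173.48


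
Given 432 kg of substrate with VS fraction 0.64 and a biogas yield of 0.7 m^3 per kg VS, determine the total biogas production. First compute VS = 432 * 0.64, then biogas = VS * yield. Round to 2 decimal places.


Compute volatile solids:
  VS = mass * VS_fraction = 432 * 0.64 = 276.48 kg
Calculate biogas volume:
  Biogas = VS * specific_yield = 276.48 * 0.7
  Biogas = 193.54 m^3

193.54


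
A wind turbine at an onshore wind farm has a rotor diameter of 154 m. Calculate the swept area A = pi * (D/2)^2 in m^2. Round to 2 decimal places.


Compute the rotor radius:
  r = D / 2 = 154 / 2 = 77.0 m
Calculate swept area:
  A = pi * r^2 = pi * 77.0^2
  A = 18626.50 m^2

18626.50


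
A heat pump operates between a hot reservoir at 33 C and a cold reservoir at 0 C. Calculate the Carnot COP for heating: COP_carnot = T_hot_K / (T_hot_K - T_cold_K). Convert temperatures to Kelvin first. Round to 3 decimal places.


Convert to Kelvin:
  T_hot = 33 + 273.15 = 306.15 K
  T_cold = 0 + 273.15 = 273.15 K
Apply Carnot COP formula:
  COP = T_hot_K / (T_hot_K - T_cold_K) = 306.15 / 33.0
  COP = 9.277

9.277


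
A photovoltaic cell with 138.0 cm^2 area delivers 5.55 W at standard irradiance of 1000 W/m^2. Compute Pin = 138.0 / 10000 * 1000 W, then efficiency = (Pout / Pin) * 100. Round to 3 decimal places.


First compute the input power:
  Pin = area_cm2 / 10000 * G = 138.0 / 10000 * 1000 = 13.8 W
Then compute efficiency:
  Efficiency = (Pout / Pin) * 100 = (5.55 / 13.8) * 100
  Efficiency = 40.217%

40.217


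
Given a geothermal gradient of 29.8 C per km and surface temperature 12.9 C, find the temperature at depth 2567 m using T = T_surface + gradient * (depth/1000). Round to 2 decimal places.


Convert depth to km: 2567 / 1000 = 2.567 km
Temperature increase = gradient * depth_km = 29.8 * 2.567 = 76.5 C
Temperature at depth = T_surface + delta_T = 12.9 + 76.5
T = 89.40 C

89.40


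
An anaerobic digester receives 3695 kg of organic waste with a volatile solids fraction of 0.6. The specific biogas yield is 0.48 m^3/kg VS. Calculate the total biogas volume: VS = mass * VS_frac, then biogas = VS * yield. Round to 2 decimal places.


Compute volatile solids:
  VS = mass * VS_fraction = 3695 * 0.6 = 2217.0 kg
Calculate biogas volume:
  Biogas = VS * specific_yield = 2217.0 * 0.48
  Biogas = 1064.16 m^3

1064.16


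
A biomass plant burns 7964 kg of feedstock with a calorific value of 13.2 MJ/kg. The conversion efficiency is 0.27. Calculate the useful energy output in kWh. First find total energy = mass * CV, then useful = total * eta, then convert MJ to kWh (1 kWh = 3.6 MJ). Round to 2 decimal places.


Total energy = mass * CV = 7964 * 13.2 = 105124.8 MJ
Useful energy = total * eta = 105124.8 * 0.27 = 28383.7 MJ
Convert to kWh: 28383.7 / 3.6
Useful energy = 7884.36 kWh

7884.36


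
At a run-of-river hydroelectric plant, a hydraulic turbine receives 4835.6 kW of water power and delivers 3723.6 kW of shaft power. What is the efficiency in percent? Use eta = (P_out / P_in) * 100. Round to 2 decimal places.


Turbine efficiency = (output power / input power) * 100
eta = (3723.6 / 4835.6) * 100
eta = 77.00%

77.00


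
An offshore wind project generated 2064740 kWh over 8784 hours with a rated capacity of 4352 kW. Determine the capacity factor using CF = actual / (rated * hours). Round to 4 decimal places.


Capacity factor = actual output / maximum possible output
Maximum possible = rated * hours = 4352 * 8784 = 38227968 kWh
CF = 2064740 / 38227968
CF = 0.0540

0.0540


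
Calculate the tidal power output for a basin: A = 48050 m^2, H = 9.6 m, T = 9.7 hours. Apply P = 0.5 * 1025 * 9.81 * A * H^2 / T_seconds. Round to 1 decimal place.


Convert period to seconds: T = 9.7 * 3600 = 34920.0 s
H^2 = 9.6^2 = 92.16
P = 0.5 * rho * g * A * H^2 / T
P = 0.5 * 1025 * 9.81 * 48050 * 92.16 / 34920.0
P = 637565.0 W

637565.0


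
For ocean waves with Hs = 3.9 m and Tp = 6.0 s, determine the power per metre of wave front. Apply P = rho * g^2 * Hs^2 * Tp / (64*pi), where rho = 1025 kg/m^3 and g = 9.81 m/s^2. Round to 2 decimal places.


Apply wave power formula:
  g^2 = 9.81^2 = 96.2361
  Hs^2 = 3.9^2 = 15.21
  Numerator = rho * g^2 * Hs^2 * Tp = 1025 * 96.2361 * 15.21 * 6.0 = 9002069.15
  Denominator = 64 * pi = 201.0619
  P = 9002069.15 / 201.0619 = 44772.62 W/m

44772.62


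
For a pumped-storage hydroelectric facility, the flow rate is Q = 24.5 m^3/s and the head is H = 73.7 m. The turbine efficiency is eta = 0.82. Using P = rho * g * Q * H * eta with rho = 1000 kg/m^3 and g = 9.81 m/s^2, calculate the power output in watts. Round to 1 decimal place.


Apply the hydropower formula P = rho * g * Q * H * eta
rho * g = 1000 * 9.81 = 9810.0
P = 9810.0 * 24.5 * 73.7 * 0.82
P = 14525009.7 W

14525009.7


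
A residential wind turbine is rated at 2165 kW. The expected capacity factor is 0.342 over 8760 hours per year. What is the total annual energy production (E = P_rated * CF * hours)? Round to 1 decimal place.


Annual energy = rated_kW * capacity_factor * hours_per_year
Given: P_rated = 2165 kW, CF = 0.342, hours = 8760
E = 2165 * 0.342 * 8760
E = 6486166.8 kWh

6486166.8


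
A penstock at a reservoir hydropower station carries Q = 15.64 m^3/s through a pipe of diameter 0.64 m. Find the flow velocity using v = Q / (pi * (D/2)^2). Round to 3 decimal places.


Compute pipe cross-sectional area:
  A = pi * (D/2)^2 = pi * (0.64/2)^2 = 0.3217 m^2
Calculate velocity:
  v = Q / A = 15.64 / 0.3217
  v = 48.617 m/s

48.617


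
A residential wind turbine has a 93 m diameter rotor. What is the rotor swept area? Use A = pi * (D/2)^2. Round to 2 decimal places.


Compute the rotor radius:
  r = D / 2 = 93 / 2 = 46.5 m
Calculate swept area:
  A = pi * r^2 = pi * 46.5^2
  A = 6792.91 m^2

6792.91


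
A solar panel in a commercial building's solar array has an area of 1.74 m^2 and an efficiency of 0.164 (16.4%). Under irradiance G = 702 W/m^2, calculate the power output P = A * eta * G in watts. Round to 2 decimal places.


Use the solar power formula P = A * eta * G.
Given: A = 1.74 m^2, eta = 0.164, G = 702 W/m^2
P = 1.74 * 0.164 * 702
P = 200.32 W

200.32


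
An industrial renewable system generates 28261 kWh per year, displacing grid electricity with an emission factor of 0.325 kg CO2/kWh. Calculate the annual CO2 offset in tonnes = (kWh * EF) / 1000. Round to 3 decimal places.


CO2 offset in kg = generation * emission_factor
CO2 offset = 28261 * 0.325 = 9184.83 kg
Convert to tonnes:
  CO2 offset = 9184.83 / 1000 = 9.185 tonnes

9.185


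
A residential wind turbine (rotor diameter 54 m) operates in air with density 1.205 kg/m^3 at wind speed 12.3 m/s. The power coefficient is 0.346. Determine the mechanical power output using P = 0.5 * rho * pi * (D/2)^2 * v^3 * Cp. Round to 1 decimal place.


Step 1 -- Compute swept area:
  A = pi * (D/2)^2 = pi * (54/2)^2 = 2290.22 m^2
Step 2 -- Apply wind power equation:
  P = 0.5 * rho * A * v^3 * Cp
  v^3 = 12.3^3 = 1860.867
  P = 0.5 * 1.205 * 2290.22 * 1860.867 * 0.346
  P = 888435.5 W

888435.5


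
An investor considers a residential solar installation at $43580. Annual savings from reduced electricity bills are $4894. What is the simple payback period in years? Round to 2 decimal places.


Simple payback period = initial cost / annual savings
Payback = 43580 / 4894
Payback = 8.90 years

8.90


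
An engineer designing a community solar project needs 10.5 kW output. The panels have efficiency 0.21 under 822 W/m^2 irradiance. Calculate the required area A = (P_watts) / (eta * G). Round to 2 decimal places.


Convert target power to watts: P = 10.5 * 1000 = 10500.0 W
Compute denominator: eta * G = 0.21 * 822 = 172.62
Required area A = P / (eta * G) = 10500.0 / 172.62
A = 60.83 m^2

60.83


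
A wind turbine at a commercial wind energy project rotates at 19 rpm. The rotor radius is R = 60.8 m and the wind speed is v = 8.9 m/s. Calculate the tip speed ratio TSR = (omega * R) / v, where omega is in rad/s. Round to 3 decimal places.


Convert rotational speed to rad/s:
  omega = 19 * 2 * pi / 60 = 1.9897 rad/s
Compute tip speed:
  v_tip = omega * R = 1.9897 * 60.8 = 120.972 m/s
Tip speed ratio:
  TSR = v_tip / v_wind = 120.972 / 8.9 = 13.592

13.592


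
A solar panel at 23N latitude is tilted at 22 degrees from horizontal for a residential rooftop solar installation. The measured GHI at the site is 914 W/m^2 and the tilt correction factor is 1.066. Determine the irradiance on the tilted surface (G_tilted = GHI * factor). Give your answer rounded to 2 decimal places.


Identify the given values:
  GHI = 914 W/m^2, tilt correction factor = 1.066
Apply the formula G_tilted = GHI * factor:
  G_tilted = 914 * 1.066
  G_tilted = 974.32 W/m^2

974.32


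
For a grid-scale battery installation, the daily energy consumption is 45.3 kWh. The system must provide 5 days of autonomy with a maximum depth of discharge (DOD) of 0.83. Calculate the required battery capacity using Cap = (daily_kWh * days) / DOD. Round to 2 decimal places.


Total energy needed = daily * days = 45.3 * 5 = 226.5 kWh
Account for depth of discharge:
  Cap = total_energy / DOD = 226.5 / 0.83
  Cap = 272.89 kWh

272.89


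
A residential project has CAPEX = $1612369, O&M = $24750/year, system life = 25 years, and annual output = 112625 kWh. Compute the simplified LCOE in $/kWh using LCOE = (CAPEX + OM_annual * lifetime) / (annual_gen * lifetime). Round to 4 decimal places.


Total cost = CAPEX + OM * lifetime = 1612369 + 24750 * 25 = 1612369 + 618750 = 2231119
Total generation = annual * lifetime = 112625 * 25 = 2815625 kWh
LCOE = 2231119 / 2815625
LCOE = 0.7924 $/kWh

0.7924


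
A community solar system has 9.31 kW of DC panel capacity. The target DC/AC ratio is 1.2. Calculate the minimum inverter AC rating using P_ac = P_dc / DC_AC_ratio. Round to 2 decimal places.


The inverter AC capacity is determined by the DC/AC ratio.
Given: P_dc = 9.31 kW, DC/AC ratio = 1.2
P_ac = P_dc / ratio = 9.31 / 1.2
P_ac = 7.76 kW

7.76


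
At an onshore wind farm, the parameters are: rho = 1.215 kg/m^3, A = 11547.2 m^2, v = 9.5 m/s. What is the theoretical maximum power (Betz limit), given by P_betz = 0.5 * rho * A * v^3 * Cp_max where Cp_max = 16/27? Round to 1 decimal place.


The Betz coefficient Cp_max = 16/27 = 0.5926
v^3 = 9.5^3 = 857.375
P_betz = 0.5 * rho * A * v^3 * Cp_max
P_betz = 0.5 * 1.215 * 11547.2 * 857.375 * 0.5926
P_betz = 3564101.0 W

3564101.0


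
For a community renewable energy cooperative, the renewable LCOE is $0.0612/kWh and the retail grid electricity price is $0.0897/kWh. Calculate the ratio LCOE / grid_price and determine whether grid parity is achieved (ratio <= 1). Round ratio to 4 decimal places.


Compare LCOE to grid price:
  LCOE = $0.0612/kWh, Grid price = $0.0897/kWh
  Ratio = LCOE / grid_price = 0.0612 / 0.0897 = 0.6823
  Grid parity achieved (ratio <= 1)? yes

0.6823


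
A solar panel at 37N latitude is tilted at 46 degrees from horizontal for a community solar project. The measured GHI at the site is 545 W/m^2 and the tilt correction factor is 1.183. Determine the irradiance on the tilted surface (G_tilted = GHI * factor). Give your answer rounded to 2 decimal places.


Identify the given values:
  GHI = 545 W/m^2, tilt correction factor = 1.183
Apply the formula G_tilted = GHI * factor:
  G_tilted = 545 * 1.183
  G_tilted = 644.74 W/m^2

644.74


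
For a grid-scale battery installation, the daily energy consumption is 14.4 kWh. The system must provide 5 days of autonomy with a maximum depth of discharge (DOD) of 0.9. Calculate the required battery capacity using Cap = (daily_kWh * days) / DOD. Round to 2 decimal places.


Total energy needed = daily * days = 14.4 * 5 = 72.0 kWh
Account for depth of discharge:
  Cap = total_energy / DOD = 72.0 / 0.9
  Cap = 80.00 kWh

80.00


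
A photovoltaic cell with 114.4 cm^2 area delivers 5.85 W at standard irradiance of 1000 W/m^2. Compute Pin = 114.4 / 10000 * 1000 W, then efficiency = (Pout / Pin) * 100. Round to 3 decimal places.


First compute the input power:
  Pin = area_cm2 / 10000 * G = 114.4 / 10000 * 1000 = 11.44 W
Then compute efficiency:
  Efficiency = (Pout / Pin) * 100 = (5.85 / 11.44) * 100
  Efficiency = 51.136%

51.136


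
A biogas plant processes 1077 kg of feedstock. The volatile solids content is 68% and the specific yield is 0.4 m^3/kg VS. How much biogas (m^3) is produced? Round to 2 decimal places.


Compute volatile solids:
  VS = mass * VS_fraction = 1077 * 0.68 = 732.36 kg
Calculate biogas volume:
  Biogas = VS * specific_yield = 732.36 * 0.4
  Biogas = 292.94 m^3

292.94


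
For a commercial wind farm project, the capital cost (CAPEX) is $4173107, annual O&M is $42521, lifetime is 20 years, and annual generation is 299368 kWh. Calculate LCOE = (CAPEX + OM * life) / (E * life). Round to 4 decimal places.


Total cost = CAPEX + OM * lifetime = 4173107 + 42521 * 20 = 4173107 + 850420 = 5023527
Total generation = annual * lifetime = 299368 * 20 = 5987360 kWh
LCOE = 5023527 / 5987360
LCOE = 0.8390 $/kWh

0.8390


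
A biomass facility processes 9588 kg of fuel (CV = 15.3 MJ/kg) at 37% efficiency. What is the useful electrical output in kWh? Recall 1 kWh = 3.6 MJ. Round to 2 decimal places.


Total energy = mass * CV = 9588 * 15.3 = 146696.4 MJ
Useful energy = total * eta = 146696.4 * 0.37 = 54277.67 MJ
Convert to kWh: 54277.67 / 3.6
Useful energy = 15077.13 kWh

15077.13


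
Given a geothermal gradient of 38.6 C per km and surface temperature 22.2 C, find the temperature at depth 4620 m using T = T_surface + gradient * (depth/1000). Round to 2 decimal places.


Convert depth to km: 4620 / 1000 = 4.62 km
Temperature increase = gradient * depth_km = 38.6 * 4.62 = 178.33 C
Temperature at depth = T_surface + delta_T = 22.2 + 178.33
T = 200.53 C

200.53


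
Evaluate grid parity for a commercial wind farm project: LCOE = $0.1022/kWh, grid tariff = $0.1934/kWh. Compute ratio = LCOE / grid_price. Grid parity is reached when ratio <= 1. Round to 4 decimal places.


Compare LCOE to grid price:
  LCOE = $0.1022/kWh, Grid price = $0.1934/kWh
  Ratio = LCOE / grid_price = 0.1022 / 0.1934 = 0.5284
  Grid parity achieved (ratio <= 1)? yes

0.5284


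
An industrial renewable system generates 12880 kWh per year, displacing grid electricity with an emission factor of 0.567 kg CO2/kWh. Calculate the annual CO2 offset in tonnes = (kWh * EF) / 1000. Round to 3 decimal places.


CO2 offset in kg = generation * emission_factor
CO2 offset = 12880 * 0.567 = 7302.96 kg
Convert to tonnes:
  CO2 offset = 7302.96 / 1000 = 7.303 tonnes

7.303


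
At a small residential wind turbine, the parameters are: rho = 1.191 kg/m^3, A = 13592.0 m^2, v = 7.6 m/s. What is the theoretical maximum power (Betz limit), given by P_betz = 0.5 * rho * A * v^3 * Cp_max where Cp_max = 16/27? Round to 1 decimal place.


The Betz coefficient Cp_max = 16/27 = 0.5926
v^3 = 7.6^3 = 438.976
P_betz = 0.5 * rho * A * v^3 * Cp_max
P_betz = 0.5 * 1.191 * 13592.0 * 438.976 * 0.5926
P_betz = 2105533.4 W

2105533.4


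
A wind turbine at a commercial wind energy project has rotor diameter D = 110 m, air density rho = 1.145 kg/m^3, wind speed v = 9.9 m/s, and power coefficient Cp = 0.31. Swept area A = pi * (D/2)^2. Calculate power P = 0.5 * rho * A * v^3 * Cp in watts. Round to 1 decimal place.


Step 1 -- Compute swept area:
  A = pi * (D/2)^2 = pi * (110/2)^2 = 9503.32 m^2
Step 2 -- Apply wind power equation:
  P = 0.5 * rho * A * v^3 * Cp
  v^3 = 9.9^3 = 970.299
  P = 0.5 * 1.145 * 9503.32 * 970.299 * 0.31
  P = 1636507.6 W

1636507.6


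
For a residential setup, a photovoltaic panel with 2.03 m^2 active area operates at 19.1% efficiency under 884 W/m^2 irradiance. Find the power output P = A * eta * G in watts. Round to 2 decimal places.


Use the solar power formula P = A * eta * G.
Given: A = 2.03 m^2, eta = 0.191, G = 884 W/m^2
P = 2.03 * 0.191 * 884
P = 342.75 W

342.75


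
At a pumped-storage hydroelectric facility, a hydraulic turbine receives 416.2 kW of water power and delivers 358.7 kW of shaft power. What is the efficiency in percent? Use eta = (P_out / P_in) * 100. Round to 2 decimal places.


Turbine efficiency = (output power / input power) * 100
eta = (358.7 / 416.2) * 100
eta = 86.18%

86.18


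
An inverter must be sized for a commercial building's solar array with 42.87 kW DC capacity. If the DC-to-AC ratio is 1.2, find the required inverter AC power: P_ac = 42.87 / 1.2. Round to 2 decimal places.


The inverter AC capacity is determined by the DC/AC ratio.
Given: P_dc = 42.87 kW, DC/AC ratio = 1.2
P_ac = P_dc / ratio = 42.87 / 1.2
P_ac = 35.73 kW

35.73


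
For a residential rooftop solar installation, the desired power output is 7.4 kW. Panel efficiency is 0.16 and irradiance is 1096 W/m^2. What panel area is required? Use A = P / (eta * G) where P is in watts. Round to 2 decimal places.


Convert target power to watts: P = 7.4 * 1000 = 7400.0 W
Compute denominator: eta * G = 0.16 * 1096 = 175.36
Required area A = P / (eta * G) = 7400.0 / 175.36
A = 42.20 m^2

42.20


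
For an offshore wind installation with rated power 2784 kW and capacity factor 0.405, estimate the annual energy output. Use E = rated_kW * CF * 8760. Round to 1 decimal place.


Annual energy = rated_kW * capacity_factor * hours_per_year
Given: P_rated = 2784 kW, CF = 0.405, hours = 8760
E = 2784 * 0.405 * 8760
E = 9877075.2 kWh

9877075.2


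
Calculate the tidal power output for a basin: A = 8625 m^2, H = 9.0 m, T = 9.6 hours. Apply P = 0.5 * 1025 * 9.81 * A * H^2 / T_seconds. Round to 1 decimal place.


Convert period to seconds: T = 9.6 * 3600 = 34560.0 s
H^2 = 9.0^2 = 81.0
P = 0.5 * rho * g * A * H^2 / T
P = 0.5 * 1025 * 9.81 * 8625 * 81.0 / 34560.0
P = 101632.7 W

101632.7


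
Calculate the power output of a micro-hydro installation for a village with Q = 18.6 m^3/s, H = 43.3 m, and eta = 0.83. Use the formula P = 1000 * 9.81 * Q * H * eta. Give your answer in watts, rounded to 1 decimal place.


Apply the hydropower formula P = rho * g * Q * H * eta
rho * g = 1000 * 9.81 = 9810.0
P = 9810.0 * 18.6 * 43.3 * 0.83
P = 6557645.6 W

6557645.6


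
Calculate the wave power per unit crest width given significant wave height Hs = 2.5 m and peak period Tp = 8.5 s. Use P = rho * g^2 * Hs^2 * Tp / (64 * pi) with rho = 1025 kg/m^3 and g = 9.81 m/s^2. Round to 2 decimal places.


Apply wave power formula:
  g^2 = 9.81^2 = 96.2361
  Hs^2 = 2.5^2 = 6.25
  Numerator = rho * g^2 * Hs^2 * Tp = 1025 * 96.2361 * 6.25 * 8.5 = 5240356.38
  Denominator = 64 * pi = 201.0619
  P = 5240356.38 / 201.0619 = 26063.39 W/m

26063.39


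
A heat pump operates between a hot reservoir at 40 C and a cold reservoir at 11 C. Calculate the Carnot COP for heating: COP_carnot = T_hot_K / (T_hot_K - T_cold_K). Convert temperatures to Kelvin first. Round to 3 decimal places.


Convert to Kelvin:
  T_hot = 40 + 273.15 = 313.15 K
  T_cold = 11 + 273.15 = 284.15 K
Apply Carnot COP formula:
  COP = T_hot_K / (T_hot_K - T_cold_K) = 313.15 / 29.0
  COP = 10.798

10.798


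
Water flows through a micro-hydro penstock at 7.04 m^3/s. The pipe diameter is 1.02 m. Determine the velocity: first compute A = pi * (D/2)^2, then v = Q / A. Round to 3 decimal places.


Compute pipe cross-sectional area:
  A = pi * (D/2)^2 = pi * (1.02/2)^2 = 0.8171 m^2
Calculate velocity:
  v = Q / A = 7.04 / 0.8171
  v = 8.616 m/s

8.616


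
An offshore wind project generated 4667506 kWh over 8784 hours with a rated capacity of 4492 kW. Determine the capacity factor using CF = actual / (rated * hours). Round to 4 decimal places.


Capacity factor = actual output / maximum possible output
Maximum possible = rated * hours = 4492 * 8784 = 39457728 kWh
CF = 4667506 / 39457728
CF = 0.1183

0.1183


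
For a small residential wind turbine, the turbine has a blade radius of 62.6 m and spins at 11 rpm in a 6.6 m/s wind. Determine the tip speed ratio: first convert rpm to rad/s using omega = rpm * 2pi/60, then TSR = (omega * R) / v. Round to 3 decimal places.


Convert rotational speed to rad/s:
  omega = 11 * 2 * pi / 60 = 1.1519 rad/s
Compute tip speed:
  v_tip = omega * R = 1.1519 * 62.6 = 72.11 m/s
Tip speed ratio:
  TSR = v_tip / v_wind = 72.11 / 6.6 = 10.926

10.926


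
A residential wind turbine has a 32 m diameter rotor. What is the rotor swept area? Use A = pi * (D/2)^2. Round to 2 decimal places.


Compute the rotor radius:
  r = D / 2 = 32 / 2 = 16.0 m
Calculate swept area:
  A = pi * r^2 = pi * 16.0^2
  A = 804.25 m^2

804.25


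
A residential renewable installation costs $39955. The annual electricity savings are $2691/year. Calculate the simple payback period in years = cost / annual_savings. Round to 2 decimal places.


Simple payback period = initial cost / annual savings
Payback = 39955 / 2691
Payback = 14.85 years

14.85


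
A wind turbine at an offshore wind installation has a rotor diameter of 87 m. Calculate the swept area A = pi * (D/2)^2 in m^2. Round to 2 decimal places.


Compute the rotor radius:
  r = D / 2 = 87 / 2 = 43.5 m
Calculate swept area:
  A = pi * r^2 = pi * 43.5^2
  A = 5944.68 m^2

5944.68


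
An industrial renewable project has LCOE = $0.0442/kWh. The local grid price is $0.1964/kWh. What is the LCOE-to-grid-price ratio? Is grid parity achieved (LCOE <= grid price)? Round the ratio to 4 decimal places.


Compare LCOE to grid price:
  LCOE = $0.0442/kWh, Grid price = $0.1964/kWh
  Ratio = LCOE / grid_price = 0.0442 / 0.1964 = 0.2251
  Grid parity achieved (ratio <= 1)? yes

0.2251


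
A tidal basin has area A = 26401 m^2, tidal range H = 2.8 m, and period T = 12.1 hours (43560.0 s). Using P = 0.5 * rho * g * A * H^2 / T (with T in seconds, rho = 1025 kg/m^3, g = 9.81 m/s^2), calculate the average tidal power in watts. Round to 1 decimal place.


Convert period to seconds: T = 12.1 * 3600 = 43560.0 s
H^2 = 2.8^2 = 7.84
P = 0.5 * rho * g * A * H^2 / T
P = 0.5 * 1025 * 9.81 * 26401 * 7.84 / 43560.0
P = 23889.7 W

23889.7


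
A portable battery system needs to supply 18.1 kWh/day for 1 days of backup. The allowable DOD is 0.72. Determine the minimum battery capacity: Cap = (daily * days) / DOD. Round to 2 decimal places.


Total energy needed = daily * days = 18.1 * 1 = 18.1 kWh
Account for depth of discharge:
  Cap = total_energy / DOD = 18.1 / 0.72
  Cap = 25.14 kWh

25.14


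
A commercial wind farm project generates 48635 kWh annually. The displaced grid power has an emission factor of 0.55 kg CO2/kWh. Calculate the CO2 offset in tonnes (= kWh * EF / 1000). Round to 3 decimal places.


CO2 offset in kg = generation * emission_factor
CO2 offset = 48635 * 0.55 = 26749.25 kg
Convert to tonnes:
  CO2 offset = 26749.25 / 1000 = 26.749 tonnes

26.749


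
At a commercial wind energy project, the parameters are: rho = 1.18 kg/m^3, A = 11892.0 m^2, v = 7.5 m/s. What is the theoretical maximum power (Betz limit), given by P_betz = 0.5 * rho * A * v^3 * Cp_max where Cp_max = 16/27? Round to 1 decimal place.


The Betz coefficient Cp_max = 16/27 = 0.5926
v^3 = 7.5^3 = 421.875
P_betz = 0.5 * rho * A * v^3 * Cp_max
P_betz = 0.5 * 1.18 * 11892.0 * 421.875 * 0.5926
P_betz = 1754070.0 W

1754070.0


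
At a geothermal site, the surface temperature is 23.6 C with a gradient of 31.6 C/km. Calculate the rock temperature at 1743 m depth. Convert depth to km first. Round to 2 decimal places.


Convert depth to km: 1743 / 1000 = 1.743 km
Temperature increase = gradient * depth_km = 31.6 * 1.743 = 55.08 C
Temperature at depth = T_surface + delta_T = 23.6 + 55.08
T = 78.68 C

78.68


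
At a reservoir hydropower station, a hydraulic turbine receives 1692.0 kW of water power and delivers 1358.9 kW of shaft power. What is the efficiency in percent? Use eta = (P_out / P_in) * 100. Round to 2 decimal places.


Turbine efficiency = (output power / input power) * 100
eta = (1358.9 / 1692.0) * 100
eta = 80.31%

80.31


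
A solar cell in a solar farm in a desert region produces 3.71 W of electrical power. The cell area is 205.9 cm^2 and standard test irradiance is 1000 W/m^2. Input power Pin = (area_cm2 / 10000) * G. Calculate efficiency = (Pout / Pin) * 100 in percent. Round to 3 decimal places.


First compute the input power:
  Pin = area_cm2 / 10000 * G = 205.9 / 10000 * 1000 = 20.59 W
Then compute efficiency:
  Efficiency = (Pout / Pin) * 100 = (3.71 / 20.59) * 100
  Efficiency = 18.018%

18.018


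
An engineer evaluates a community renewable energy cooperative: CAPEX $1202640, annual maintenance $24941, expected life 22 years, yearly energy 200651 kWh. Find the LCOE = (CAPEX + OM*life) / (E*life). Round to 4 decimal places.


Total cost = CAPEX + OM * lifetime = 1202640 + 24941 * 22 = 1202640 + 548702 = 1751342
Total generation = annual * lifetime = 200651 * 22 = 4414322 kWh
LCOE = 1751342 / 4414322
LCOE = 0.3967 $/kWh

0.3967


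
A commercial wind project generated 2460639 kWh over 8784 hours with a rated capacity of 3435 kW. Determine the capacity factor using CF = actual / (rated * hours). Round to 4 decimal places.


Capacity factor = actual output / maximum possible output
Maximum possible = rated * hours = 3435 * 8784 = 30173040 kWh
CF = 2460639 / 30173040
CF = 0.0816

0.0816


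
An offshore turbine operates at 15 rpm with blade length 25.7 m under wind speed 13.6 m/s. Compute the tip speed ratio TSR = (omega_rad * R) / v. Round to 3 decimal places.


Convert rotational speed to rad/s:
  omega = 15 * 2 * pi / 60 = 1.5708 rad/s
Compute tip speed:
  v_tip = omega * R = 1.5708 * 25.7 = 40.369 m/s
Tip speed ratio:
  TSR = v_tip / v_wind = 40.369 / 13.6 = 2.968

2.968


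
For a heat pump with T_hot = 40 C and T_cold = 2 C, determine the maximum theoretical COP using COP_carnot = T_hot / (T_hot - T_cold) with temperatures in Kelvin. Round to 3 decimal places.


Convert to Kelvin:
  T_hot = 40 + 273.15 = 313.15 K
  T_cold = 2 + 273.15 = 275.15 K
Apply Carnot COP formula:
  COP = T_hot_K / (T_hot_K - T_cold_K) = 313.15 / 38.0
  COP = 8.241

8.241


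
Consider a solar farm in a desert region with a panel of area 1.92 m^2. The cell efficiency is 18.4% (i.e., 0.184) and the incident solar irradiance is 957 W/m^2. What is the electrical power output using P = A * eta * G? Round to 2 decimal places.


Use the solar power formula P = A * eta * G.
Given: A = 1.92 m^2, eta = 0.184, G = 957 W/m^2
P = 1.92 * 0.184 * 957
P = 338.09 W

338.09


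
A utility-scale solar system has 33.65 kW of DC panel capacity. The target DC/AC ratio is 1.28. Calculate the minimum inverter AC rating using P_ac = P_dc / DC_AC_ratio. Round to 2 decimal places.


The inverter AC capacity is determined by the DC/AC ratio.
Given: P_dc = 33.65 kW, DC/AC ratio = 1.28
P_ac = P_dc / ratio = 33.65 / 1.28
P_ac = 26.29 kW

26.29


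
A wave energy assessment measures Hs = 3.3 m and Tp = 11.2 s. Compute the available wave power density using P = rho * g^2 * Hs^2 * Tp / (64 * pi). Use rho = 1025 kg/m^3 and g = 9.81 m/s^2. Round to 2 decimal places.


Apply wave power formula:
  g^2 = 9.81^2 = 96.2361
  Hs^2 = 3.3^2 = 10.89
  Numerator = rho * g^2 * Hs^2 * Tp = 1025 * 96.2361 * 10.89 * 11.2 = 12031167.76
  Denominator = 64 * pi = 201.0619
  P = 12031167.76 / 201.0619 = 59838.12 W/m

59838.12


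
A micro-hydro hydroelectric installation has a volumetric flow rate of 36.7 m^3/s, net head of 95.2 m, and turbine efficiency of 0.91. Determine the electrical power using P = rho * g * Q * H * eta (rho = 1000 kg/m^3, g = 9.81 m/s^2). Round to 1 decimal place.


Apply the hydropower formula P = rho * g * Q * H * eta
rho * g = 1000 * 9.81 = 9810.0
P = 9810.0 * 36.7 * 95.2 * 0.91
P = 31189859.1 W

31189859.1


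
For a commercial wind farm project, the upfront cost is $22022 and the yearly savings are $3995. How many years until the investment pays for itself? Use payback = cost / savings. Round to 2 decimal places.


Simple payback period = initial cost / annual savings
Payback = 22022 / 3995
Payback = 5.51 years

5.51


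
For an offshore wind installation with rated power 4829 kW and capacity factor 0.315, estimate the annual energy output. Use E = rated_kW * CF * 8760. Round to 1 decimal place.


Annual energy = rated_kW * capacity_factor * hours_per_year
Given: P_rated = 4829 kW, CF = 0.315, hours = 8760
E = 4829 * 0.315 * 8760
E = 13325142.6 kWh

13325142.6


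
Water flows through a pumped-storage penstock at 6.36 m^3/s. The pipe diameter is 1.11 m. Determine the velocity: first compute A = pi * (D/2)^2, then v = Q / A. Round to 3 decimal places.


Compute pipe cross-sectional area:
  A = pi * (D/2)^2 = pi * (1.11/2)^2 = 0.9677 m^2
Calculate velocity:
  v = Q / A = 6.36 / 0.9677
  v = 6.572 m/s

6.572


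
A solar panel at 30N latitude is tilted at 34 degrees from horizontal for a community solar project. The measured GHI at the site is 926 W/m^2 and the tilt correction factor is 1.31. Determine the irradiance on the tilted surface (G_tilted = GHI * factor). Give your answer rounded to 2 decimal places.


Identify the given values:
  GHI = 926 W/m^2, tilt correction factor = 1.31
Apply the formula G_tilted = GHI * factor:
  G_tilted = 926 * 1.31
  G_tilted = 1213.06 W/m^2

1213.06


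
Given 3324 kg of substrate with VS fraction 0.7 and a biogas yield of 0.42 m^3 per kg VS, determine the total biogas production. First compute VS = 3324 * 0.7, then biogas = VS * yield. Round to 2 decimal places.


Compute volatile solids:
  VS = mass * VS_fraction = 3324 * 0.7 = 2326.8 kg
Calculate biogas volume:
  Biogas = VS * specific_yield = 2326.8 * 0.42
  Biogas = 977.26 m^3

977.26


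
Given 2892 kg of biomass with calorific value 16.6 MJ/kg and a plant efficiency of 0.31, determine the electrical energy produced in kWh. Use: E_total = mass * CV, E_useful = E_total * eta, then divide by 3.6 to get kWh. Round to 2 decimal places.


Total energy = mass * CV = 2892 * 16.6 = 48007.2 MJ
Useful energy = total * eta = 48007.2 * 0.31 = 14882.23 MJ
Convert to kWh: 14882.23 / 3.6
Useful energy = 4133.95 kWh

4133.95


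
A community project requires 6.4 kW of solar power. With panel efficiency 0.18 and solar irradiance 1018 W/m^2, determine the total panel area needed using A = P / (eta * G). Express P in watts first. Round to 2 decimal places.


Convert target power to watts: P = 6.4 * 1000 = 6400.0 W
Compute denominator: eta * G = 0.18 * 1018 = 183.24
Required area A = P / (eta * G) = 6400.0 / 183.24
A = 34.93 m^2

34.93


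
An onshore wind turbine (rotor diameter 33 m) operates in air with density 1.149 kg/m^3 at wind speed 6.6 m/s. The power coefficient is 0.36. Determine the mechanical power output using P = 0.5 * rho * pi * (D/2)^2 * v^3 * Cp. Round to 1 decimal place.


Step 1 -- Compute swept area:
  A = pi * (D/2)^2 = pi * (33/2)^2 = 855.3 m^2
Step 2 -- Apply wind power equation:
  P = 0.5 * rho * A * v^3 * Cp
  v^3 = 6.6^3 = 287.496
  P = 0.5 * 1.149 * 855.3 * 287.496 * 0.36
  P = 50856.0 W

50856.0


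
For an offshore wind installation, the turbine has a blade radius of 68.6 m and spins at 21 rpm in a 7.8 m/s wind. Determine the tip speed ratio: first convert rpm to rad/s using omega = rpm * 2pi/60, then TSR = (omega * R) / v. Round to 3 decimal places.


Convert rotational speed to rad/s:
  omega = 21 * 2 * pi / 60 = 2.1991 rad/s
Compute tip speed:
  v_tip = omega * R = 2.1991 * 68.6 = 150.859 m/s
Tip speed ratio:
  TSR = v_tip / v_wind = 150.859 / 7.8 = 19.341

19.341


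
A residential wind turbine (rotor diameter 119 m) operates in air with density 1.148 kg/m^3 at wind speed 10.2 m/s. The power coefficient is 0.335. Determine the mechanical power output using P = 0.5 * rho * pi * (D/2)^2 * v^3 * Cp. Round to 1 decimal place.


Step 1 -- Compute swept area:
  A = pi * (D/2)^2 = pi * (119/2)^2 = 11122.02 m^2
Step 2 -- Apply wind power equation:
  P = 0.5 * rho * A * v^3 * Cp
  v^3 = 10.2^3 = 1061.208
  P = 0.5 * 1.148 * 11122.02 * 1061.208 * 0.335
  P = 2269556.6 W

2269556.6


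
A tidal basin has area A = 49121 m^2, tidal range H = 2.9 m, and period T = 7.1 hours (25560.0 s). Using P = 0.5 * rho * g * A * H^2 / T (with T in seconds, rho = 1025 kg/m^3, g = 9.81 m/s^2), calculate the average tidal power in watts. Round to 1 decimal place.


Convert period to seconds: T = 7.1 * 3600 = 25560.0 s
H^2 = 2.9^2 = 8.41
P = 0.5 * rho * g * A * H^2 / T
P = 0.5 * 1025 * 9.81 * 49121 * 8.41 / 25560.0
P = 81257.8 W

81257.8


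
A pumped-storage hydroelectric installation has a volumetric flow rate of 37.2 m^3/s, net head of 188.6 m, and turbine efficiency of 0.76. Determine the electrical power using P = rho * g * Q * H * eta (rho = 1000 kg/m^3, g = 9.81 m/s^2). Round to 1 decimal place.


Apply the hydropower formula P = rho * g * Q * H * eta
rho * g = 1000 * 9.81 = 9810.0
P = 9810.0 * 37.2 * 188.6 * 0.76
P = 52307893.2 W

52307893.2


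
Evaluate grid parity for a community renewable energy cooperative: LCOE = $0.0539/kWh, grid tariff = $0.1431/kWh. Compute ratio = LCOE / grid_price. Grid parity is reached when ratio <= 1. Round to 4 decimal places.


Compare LCOE to grid price:
  LCOE = $0.0539/kWh, Grid price = $0.1431/kWh
  Ratio = LCOE / grid_price = 0.0539 / 0.1431 = 0.3767
  Grid parity achieved (ratio <= 1)? yes

0.3767


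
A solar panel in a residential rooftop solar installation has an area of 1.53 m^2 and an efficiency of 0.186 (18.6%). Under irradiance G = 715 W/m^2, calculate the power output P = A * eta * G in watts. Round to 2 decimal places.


Use the solar power formula P = A * eta * G.
Given: A = 1.53 m^2, eta = 0.186, G = 715 W/m^2
P = 1.53 * 0.186 * 715
P = 203.47 W

203.47


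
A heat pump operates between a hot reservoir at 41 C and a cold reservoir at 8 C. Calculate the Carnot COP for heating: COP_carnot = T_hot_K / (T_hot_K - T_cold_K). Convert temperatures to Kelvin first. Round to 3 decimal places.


Convert to Kelvin:
  T_hot = 41 + 273.15 = 314.15 K
  T_cold = 8 + 273.15 = 281.15 K
Apply Carnot COP formula:
  COP = T_hot_K / (T_hot_K - T_cold_K) = 314.15 / 33.0
  COP = 9.520

9.520


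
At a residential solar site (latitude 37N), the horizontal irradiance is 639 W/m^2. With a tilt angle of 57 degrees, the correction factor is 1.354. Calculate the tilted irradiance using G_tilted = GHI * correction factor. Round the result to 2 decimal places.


Identify the given values:
  GHI = 639 W/m^2, tilt correction factor = 1.354
Apply the formula G_tilted = GHI * factor:
  G_tilted = 639 * 1.354
  G_tilted = 865.21 W/m^2

865.21


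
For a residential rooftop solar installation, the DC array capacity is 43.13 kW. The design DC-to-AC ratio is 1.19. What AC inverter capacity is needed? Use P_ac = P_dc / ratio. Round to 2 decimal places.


The inverter AC capacity is determined by the DC/AC ratio.
Given: P_dc = 43.13 kW, DC/AC ratio = 1.19
P_ac = P_dc / ratio = 43.13 / 1.19
P_ac = 36.24 kW

36.24


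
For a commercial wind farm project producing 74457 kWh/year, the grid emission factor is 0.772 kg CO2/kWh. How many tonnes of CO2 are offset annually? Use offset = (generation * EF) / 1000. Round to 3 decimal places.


CO2 offset in kg = generation * emission_factor
CO2 offset = 74457 * 0.772 = 57480.8 kg
Convert to tonnes:
  CO2 offset = 57480.8 / 1000 = 57.481 tonnes

57.481


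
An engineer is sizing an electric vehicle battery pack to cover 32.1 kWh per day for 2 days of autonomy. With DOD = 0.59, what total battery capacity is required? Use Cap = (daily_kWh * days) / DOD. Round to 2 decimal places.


Total energy needed = daily * days = 32.1 * 2 = 64.2 kWh
Account for depth of discharge:
  Cap = total_energy / DOD = 64.2 / 0.59
  Cap = 108.81 kWh

108.81


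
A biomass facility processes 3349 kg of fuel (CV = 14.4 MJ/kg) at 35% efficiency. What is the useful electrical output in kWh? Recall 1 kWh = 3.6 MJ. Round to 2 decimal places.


Total energy = mass * CV = 3349 * 14.4 = 48225.6 MJ
Useful energy = total * eta = 48225.6 * 0.35 = 16878.96 MJ
Convert to kWh: 16878.96 / 3.6
Useful energy = 4688.60 kWh

4688.60


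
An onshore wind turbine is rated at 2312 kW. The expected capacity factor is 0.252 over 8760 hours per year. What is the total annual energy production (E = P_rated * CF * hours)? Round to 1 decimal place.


Annual energy = rated_kW * capacity_factor * hours_per_year
Given: P_rated = 2312 kW, CF = 0.252, hours = 8760
E = 2312 * 0.252 * 8760
E = 5103786.2 kWh

5103786.2


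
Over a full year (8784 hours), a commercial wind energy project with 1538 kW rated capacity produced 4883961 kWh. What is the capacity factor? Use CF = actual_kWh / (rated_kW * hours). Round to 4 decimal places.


Capacity factor = actual output / maximum possible output
Maximum possible = rated * hours = 1538 * 8784 = 13509792 kWh
CF = 4883961 / 13509792
CF = 0.3615

0.3615


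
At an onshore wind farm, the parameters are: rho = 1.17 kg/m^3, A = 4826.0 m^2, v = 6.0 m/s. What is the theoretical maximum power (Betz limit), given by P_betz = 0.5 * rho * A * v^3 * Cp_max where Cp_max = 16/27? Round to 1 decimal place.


The Betz coefficient Cp_max = 16/27 = 0.5926
v^3 = 6.0^3 = 216.0
P_betz = 0.5 * rho * A * v^3 * Cp_max
P_betz = 0.5 * 1.17 * 4826.0 * 216.0 * 0.5926
P_betz = 361370.9 W

361370.9


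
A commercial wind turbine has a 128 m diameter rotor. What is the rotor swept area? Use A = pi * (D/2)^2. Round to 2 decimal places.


Compute the rotor radius:
  r = D / 2 = 128 / 2 = 64.0 m
Calculate swept area:
  A = pi * r^2 = pi * 64.0^2
  A = 12867.96 m^2

12867.96


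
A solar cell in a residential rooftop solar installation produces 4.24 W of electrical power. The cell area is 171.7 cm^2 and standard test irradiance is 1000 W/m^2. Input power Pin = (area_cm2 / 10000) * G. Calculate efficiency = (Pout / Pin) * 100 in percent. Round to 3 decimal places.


First compute the input power:
  Pin = area_cm2 / 10000 * G = 171.7 / 10000 * 1000 = 17.17 W
Then compute efficiency:
  Efficiency = (Pout / Pin) * 100 = (4.24 / 17.17) * 100
  Efficiency = 24.694%

24.694


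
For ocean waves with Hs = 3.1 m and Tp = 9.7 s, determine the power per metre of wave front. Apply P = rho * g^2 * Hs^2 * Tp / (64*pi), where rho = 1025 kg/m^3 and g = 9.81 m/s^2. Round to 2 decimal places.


Apply wave power formula:
  g^2 = 9.81^2 = 96.2361
  Hs^2 = 3.1^2 = 9.61
  Numerator = rho * g^2 * Hs^2 * Tp = 1025 * 96.2361 * 9.61 * 9.7 = 9195111.55
  Denominator = 64 * pi = 201.0619
  P = 9195111.55 / 201.0619 = 45732.73 W/m

45732.73


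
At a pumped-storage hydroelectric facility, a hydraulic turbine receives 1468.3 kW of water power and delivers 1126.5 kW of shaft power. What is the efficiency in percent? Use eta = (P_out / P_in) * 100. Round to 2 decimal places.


Turbine efficiency = (output power / input power) * 100
eta = (1126.5 / 1468.3) * 100
eta = 76.72%

76.72


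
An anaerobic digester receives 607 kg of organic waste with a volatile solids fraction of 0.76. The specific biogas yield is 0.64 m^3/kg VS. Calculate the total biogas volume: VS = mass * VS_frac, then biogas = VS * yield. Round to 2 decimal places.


Compute volatile solids:
  VS = mass * VS_fraction = 607 * 0.76 = 461.32 kg
Calculate biogas volume:
  Biogas = VS * specific_yield = 461.32 * 0.64
  Biogas = 295.24 m^3

295.24


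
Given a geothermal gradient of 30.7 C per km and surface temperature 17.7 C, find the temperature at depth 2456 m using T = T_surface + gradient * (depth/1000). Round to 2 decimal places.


Convert depth to km: 2456 / 1000 = 2.456 km
Temperature increase = gradient * depth_km = 30.7 * 2.456 = 75.4 C
Temperature at depth = T_surface + delta_T = 17.7 + 75.4
T = 93.10 C

93.10
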